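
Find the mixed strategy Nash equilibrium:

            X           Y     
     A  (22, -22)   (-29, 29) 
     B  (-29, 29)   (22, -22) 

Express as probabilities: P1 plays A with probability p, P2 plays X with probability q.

p = 0.5, q = 0.5

Work:
Find probabilities that make opponent indifferent:
P2 chooses q to make P1 indifferent between A and B
P1 chooses p to make P2 indifferent between X and Y
Mixed NE: P1 plays (A: 0.5, B: 0.5), P2 plays (X: 0.5, Y: 0.5)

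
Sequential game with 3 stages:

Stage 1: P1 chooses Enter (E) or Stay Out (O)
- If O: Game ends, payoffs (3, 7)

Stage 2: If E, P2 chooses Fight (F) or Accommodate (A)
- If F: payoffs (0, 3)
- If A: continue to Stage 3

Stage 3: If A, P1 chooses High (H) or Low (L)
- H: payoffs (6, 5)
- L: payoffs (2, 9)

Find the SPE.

SPE: (E, A, H); Outcome (6, 5)

Work:
Stage 3: P1 chooses H (6 vs 2)
Stage 2: P2: F->3, A->5 (anticipating H). Choose A
Stage 1: P1: O->3, E->6 (anticipating A, H). Choose E
SPE path: E -> A -> H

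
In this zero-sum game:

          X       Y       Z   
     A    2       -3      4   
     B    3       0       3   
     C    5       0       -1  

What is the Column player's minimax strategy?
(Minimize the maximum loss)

Column should play Y, value = 0

Work:
Column player minimizes Row's maximum payoff:
Column X: max payoff to Row = 5
Column Y: max payoff to Row = 0
Column Z: max payoff to Row = 4
Minimum is 0, achieved by column Y.
Minimax strategy: Y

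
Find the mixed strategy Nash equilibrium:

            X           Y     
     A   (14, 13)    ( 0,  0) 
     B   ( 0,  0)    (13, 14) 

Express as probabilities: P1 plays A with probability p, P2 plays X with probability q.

p = 0.5185, q = 0.4815

Work:
Find probabilities that make opponent indifferent:
P2 chooses q to make P1 indifferent between A and B
P1 chooses p to make P2 indifferent between X and Y
Mixed NE: P1 plays (A: 0.5185, B: 0.4815), P2 plays (X: 0.4815, Y: 0.5185)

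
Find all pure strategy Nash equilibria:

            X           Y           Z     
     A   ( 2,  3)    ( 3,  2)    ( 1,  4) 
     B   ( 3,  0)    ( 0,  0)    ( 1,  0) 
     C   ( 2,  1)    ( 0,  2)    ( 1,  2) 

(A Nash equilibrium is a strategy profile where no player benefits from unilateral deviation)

Nash equilibrium: (A, Z), (B, X), (B, Z), (C, Z)

Work:
Best responses:
  P1 vs X: payoffs [2, 3, 2] → best response B (payoff 3)
  P1 vs Y: payoffs [3, 0, 0] → best response A (payoff 3)
  P1 vs Z: payoffs [1, 1, 1] → best response A/B/C (payoff 1)
  P2 vs A: payoffs [3, 2, 4] → best response Z (payoff 4)
  P2 vs B: payoffs [0, 0, 0] → best response X/Y/Z (payoff 0)
  P2 vs C: payoffs [1, 2, 2] → best response Y/Z (payoff 2)
Mutual best responses: (A,Z), (B,X), (B,Z), (C,Z) → Nash equilibria.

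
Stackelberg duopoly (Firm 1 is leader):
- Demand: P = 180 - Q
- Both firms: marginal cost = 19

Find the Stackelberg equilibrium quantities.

q₁* (leader) = 80.5, q₂* (follower) = 40.25

Work:
Follower's reaction: q₂ = (a - c - q₁)/2
Leader substitutes: π₁ = q₁·(a - q₁ - (a-c-q₁)/2 - c)
FOC: q₁* = (180 - 19)/2 = 80.50
Then: q₂* = (180 - 19 - 80.5)/2 = 40.25
Leader has first-mover advantage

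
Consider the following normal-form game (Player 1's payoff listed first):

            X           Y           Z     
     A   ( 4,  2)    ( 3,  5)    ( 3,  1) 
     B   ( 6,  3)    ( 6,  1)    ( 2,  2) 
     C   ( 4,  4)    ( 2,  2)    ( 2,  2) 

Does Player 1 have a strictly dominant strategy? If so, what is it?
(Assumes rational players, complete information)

No strictly dominant strategy exists for Player 1

Work:
A strategy strictly dominates another if it gives a strictly higher payoff against every opponent action. Compare each pair of P1's strategies column-by-column:
  A vs B: [4 vs 6, 3 vs 6, 3 vs 2] → A does not strictly dominate B (column X: 4 ≤ 6)
  A vs C: [4 vs 4, 3 vs 2, 3 vs 2] → A does not strictly dominate C (column X: 4 ≤ 4)
  B vs A: [6 vs 4, 6 vs 3, 2 vs 3] → B does not strictly dominate A (column Z: 2 ≤ 3)
  B vs C: [6 vs 4, 6 vs 2, 2 vs 2] → B does not strictly dominate C (column Z: 2 ≤ 2)
  C vs A: [4 vs 4, 2 vs 3, 2 vs 3] → C does not strictly dominate A (column X: 4 ≤ 4)
  C vs B: [4 vs 6, 2 vs 6, 2 vs 2] → C does not strictly dominate B (column X: 4 ≤ 6)
No single strategy strictly dominates all others → no strictly dominant strategy.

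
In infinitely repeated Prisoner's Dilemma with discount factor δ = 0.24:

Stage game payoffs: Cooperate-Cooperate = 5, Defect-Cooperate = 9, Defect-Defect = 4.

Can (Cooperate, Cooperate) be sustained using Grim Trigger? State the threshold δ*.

δ* = 0.8; since δ = 0.24 < 0.8, cooperation cannot be sustained

Work:
For Grim Trigger:
Cooperate forever: 5/(1-δ)
Defect then punished: 9 + 4·δ/(1-δ)
Need: 5/(1-δ) ≥ 9 + 4·δ/(1-δ)
Solving: δ ≥ (T-R)/(T-P) = (9-5)/(9-4) = 0.8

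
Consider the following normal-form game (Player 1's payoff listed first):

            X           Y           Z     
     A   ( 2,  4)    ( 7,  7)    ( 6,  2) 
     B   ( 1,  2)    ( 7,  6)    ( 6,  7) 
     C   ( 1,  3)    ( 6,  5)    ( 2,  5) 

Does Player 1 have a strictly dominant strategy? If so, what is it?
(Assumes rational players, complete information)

No strictly dominant strategy exists for Player 1

Work:
A strategy strictly dominates another if it gives a strictly higher payoff against every opponent action. Compare each pair of P1's strategies column-by-column:
  A vs B: [2 vs 1, 7 vs 7, 6 vs 6] → A does not strictly dominate B (column Y: 7 ≤ 7)
  A vs C: [2 vs 1, 7 vs 6, 6 vs 2] → A strictly dominates C
  B vs A: [1 vs 2, 7 vs 7, 6 vs 6] → B does not strictly dominate A (column X: 1 ≤ 2)
  B vs C: [1 vs 1, 7 vs 6, 6 vs 2] → B does not strictly dominate C (column X: 1 ≤ 1)
  C vs A: [1 vs 2, 6 vs 7, 2 vs 6] → C does not strictly dominate A (column X: 1 ≤ 2)
  C vs B: [1 vs 1, 6 vs 7, 2 vs 6] → C does not strictly dominate B (column X: 1 ≤ 1)
No single strategy strictly dominates all others → no strictly dominant strategy.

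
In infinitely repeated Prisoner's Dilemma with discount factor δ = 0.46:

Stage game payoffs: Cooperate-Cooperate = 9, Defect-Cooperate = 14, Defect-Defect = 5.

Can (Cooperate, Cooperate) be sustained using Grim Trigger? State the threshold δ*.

δ* = 0.5556; since δ = 0.46 < 0.5556, cooperation cannot be sustained

Work:
For Grim Trigger:
Cooperate forever: 9/(1-δ)
Defect then punished: 14 + 5·δ/(1-δ)
Need: 9/(1-δ) ≥ 14 + 5·δ/(1-δ)
Solving: δ ≥ (T-R)/(T-P) = (14-9)/(14-5) = 0.5556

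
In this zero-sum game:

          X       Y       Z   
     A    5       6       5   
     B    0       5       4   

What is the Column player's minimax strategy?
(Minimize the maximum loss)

Column should play X or Z (all achieve the minimum), value = 5

Work:
Column player minimizes Row's maximum payoff:
Column X: max payoff to Row = 5
Column Y: max payoff to Row = 6
Column Z: max payoff to Row = 5
Minimum is 5, achieved by columns X, Z (tied).
Each of X or Z is a minimax strategy.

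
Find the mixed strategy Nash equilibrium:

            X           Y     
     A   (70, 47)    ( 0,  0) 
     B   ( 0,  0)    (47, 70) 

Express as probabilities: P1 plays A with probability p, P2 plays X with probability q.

p = 0.5983, q = 0.4017

Work:
Find probabilities that make opponent indifferent:
P2 chooses q to make P1 indifferent between A and B
P1 chooses p to make P2 indifferent between X and Y
Mixed NE: P1 plays (A: 0.5983, B: 0.4017), P2 plays (X: 0.4017, Y: 0.5983)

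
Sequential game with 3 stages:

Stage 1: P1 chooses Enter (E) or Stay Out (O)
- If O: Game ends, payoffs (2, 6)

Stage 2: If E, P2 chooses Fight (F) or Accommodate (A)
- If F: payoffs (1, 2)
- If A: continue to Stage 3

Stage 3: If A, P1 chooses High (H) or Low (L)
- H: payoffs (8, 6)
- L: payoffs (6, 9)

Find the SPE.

SPE: (E, A, H); Outcome (8, 6)

Work:
Stage 3: P1 chooses H (8 vs 6)
Stage 2: P2: F->2, A->6 (anticipating H). Choose A
Stage 1: P1: O->2, E->8 (anticipating A, H). Choose E
SPE path: E -> A -> H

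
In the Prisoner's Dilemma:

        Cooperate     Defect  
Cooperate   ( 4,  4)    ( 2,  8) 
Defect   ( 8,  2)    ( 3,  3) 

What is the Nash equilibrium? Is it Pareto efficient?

(Defect, Defect) is NE; not Pareto efficient

Work:
Defect dominates Cooperate for both players:
If P2 cooperates: Defect (8) > Cooperate (4)
If P2 defects: Defect (3) > Cooperate (2)
NE: (Defect, Defect) with payoff (3, 3)
But (Cooperate, Cooperate) = (4, 4) Pareto dominates (3, 3)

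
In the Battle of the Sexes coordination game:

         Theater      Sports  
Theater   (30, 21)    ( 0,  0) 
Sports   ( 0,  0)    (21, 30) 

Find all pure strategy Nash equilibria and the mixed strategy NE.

Pure NE: (Theater, Theater) and (Sports, Sports); Mixed NE: p = 0.5882, q = 0.4118

Work:
Check pure NE:
(Theater, Theater): (30, 21) - no unilateral deviation beneficial
(Sports, Sports): (21, 30) - no unilateral deviation beneficial
Mixed NE: P1 plays Theater with p = 0.5882, P2 plays Theater with q = 0.4118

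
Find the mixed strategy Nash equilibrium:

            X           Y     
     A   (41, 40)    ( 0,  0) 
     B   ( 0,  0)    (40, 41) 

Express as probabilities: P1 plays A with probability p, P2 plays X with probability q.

p = 0.5062, q = 0.4938

Work:
Find probabilities that make opponent indifferent:
P2 chooses q to make P1 indifferent between A and B
P1 chooses p to make P2 indifferent between X and Y
Mixed NE: P1 plays (A: 0.5062, B: 0.4938), P2 plays (X: 0.4938, Y: 0.5062)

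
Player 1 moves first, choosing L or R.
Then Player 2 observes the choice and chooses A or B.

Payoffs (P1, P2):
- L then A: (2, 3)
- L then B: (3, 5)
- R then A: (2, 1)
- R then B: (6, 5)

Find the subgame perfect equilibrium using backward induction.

P1 plays R, P2 plays B after L and B after R; Payoff (6, 5)

Work:
Backward induction:
After L: P2 chooses B → P1 gets 3
After R: P2 chooses B → P1 gets 6
P1 chooses R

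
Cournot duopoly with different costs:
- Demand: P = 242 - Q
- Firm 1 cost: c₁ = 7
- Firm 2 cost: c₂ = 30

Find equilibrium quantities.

q₁* = 86.0, q₂* = 63.0

Work:
Reaction: q₁ = (242 - 7 - q₂)/2
Reaction: q₂ = (242 - 30 - q₁)/2
Solve simultaneously:
q₁* = (242 - 2×7 + 30)/3 = 86.0
q₂* = (242 - 2×30 + 7)/3 = 63.0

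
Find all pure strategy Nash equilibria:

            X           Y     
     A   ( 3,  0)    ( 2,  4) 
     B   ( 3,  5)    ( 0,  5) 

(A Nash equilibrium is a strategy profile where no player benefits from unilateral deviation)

Nash equilibrium: (A, Y), (B, X)

Work:
Best responses:
  P1 vs X: payoffs [3, 3] → best response A/B (payoff 3)
  P1 vs Y: payoffs [2, 0] → best response A (payoff 2)
  P2 vs A: payoffs [0, 4] → best response Y (payoff 4)
  P2 vs B: payoffs [5, 5] → best response X/Y (payoff 5)
Mutual best responses: (A,Y), (B,X) → Nash equilibria.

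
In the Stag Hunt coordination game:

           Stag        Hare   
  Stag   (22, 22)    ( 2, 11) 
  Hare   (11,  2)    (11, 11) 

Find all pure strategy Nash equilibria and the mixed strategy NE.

Pure NE: (Stag, Stag) and (Hare, Hare); Mixed NE: p = 0.45, q = 0.45

Work:
Check pure NE:
(Stag, Stag): (22, 22) - no unilateral deviation beneficial
(Hare, Hare): (11, 11) - no unilateral deviation beneficial
Mixed NE: P1 plays Stag with p = 0.45, P2 plays Stag with q = 0.45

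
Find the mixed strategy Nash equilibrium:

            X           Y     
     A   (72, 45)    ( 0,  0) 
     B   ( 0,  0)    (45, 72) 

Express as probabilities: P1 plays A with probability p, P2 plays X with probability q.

p = 0.6154, q = 0.3846

Work:
Find probabilities that make opponent indifferent:
P2 chooses q to make P1 indifferent between A and B
P1 chooses p to make P2 indifferent between X and Y
Mixed NE: P1 plays (A: 0.6154, B: 0.3846), P2 plays (X: 0.3846, Y: 0.6154)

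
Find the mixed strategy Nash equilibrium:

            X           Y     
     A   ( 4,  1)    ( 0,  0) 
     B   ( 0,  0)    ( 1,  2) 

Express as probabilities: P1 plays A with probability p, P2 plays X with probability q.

p = 0.6667, q = 0.2

Work:
Find probabilities that make opponent indifferent:
P2 chooses q to make P1 indifferent between A and B
P1 chooses p to make P2 indifferent between X and Y
Mixed NE: P1 plays (A: 0.6667, B: 0.3333), P2 plays (X: 0.2, Y: 0.8)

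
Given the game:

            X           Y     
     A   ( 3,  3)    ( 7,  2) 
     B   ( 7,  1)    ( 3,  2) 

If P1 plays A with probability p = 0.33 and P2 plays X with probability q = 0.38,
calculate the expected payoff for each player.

E[P1] = 4.8368, E[P2] = 1.8708

Work:
E[P1] = p·q·π₁(A,X) + p·(1-q)·π₁(A,Y) + (1-p)·q·π₁(B,X) + (1-p)·(1-q)·π₁(B,Y)
= 0.33·0.38·3 + 0.33·0.62·7 + 0.67·0.38·7 + 0.67·0.62·3
= 4.8368

E[P2] = 1.8708 (similar calculation)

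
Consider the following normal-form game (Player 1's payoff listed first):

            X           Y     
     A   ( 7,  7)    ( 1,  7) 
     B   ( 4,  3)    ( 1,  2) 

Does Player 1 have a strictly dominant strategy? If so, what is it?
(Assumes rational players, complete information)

No strictly dominant strategy exists for Player 1

Work:
A strategy strictly dominates another if it gives a strictly higher payoff against every opponent action. Compare each pair of P1's strategies column-by-column:
  A vs B: [7 vs 4, 1 vs 1] → A does not strictly dominate B (column Y: 1 ≤ 1)
  B vs A: [4 vs 7, 1 vs 1] → B does not strictly dominate A (column X: 4 ≤ 7)
No single strategy strictly dominates all others → no strictly dominant strategy.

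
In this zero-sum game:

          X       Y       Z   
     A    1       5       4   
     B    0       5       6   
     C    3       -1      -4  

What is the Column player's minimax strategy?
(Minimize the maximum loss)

Column should play X, value = 3

Work:
Column player minimizes Row's maximum payoff:
Column X: max payoff to Row = 3
Column Y: max payoff to Row = 5
Column Z: max payoff to Row = 6
Minimum is 3, achieved by column X.
Minimax strategy: X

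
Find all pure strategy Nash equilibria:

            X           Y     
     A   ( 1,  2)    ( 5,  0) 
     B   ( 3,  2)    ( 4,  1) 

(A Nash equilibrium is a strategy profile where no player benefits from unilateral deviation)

Nash equilibrium: (B, X)

Work:
Best responses:
  P1 vs X: payoffs [1, 3] → best response B (payoff 3)
  P1 vs Y: payoffs [5, 4] → best response A (payoff 5)
  P2 vs A: payoffs [2, 0] → best response X (payoff 2)
  P2 vs B: payoffs [2, 1] → best response X (payoff 2)
Mutual best responses: (B,X) → Nash equilibria.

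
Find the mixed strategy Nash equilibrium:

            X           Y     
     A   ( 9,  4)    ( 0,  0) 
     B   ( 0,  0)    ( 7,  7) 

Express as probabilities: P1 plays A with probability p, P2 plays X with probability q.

p = 0.6364, q = 0.4375

Work:
Find probabilities that make opponent indifferent:
P2 chooses q to make P1 indifferent between A and B
P1 chooses p to make P2 indifferent between X and Y
Mixed NE: P1 plays (A: 0.6364, B: 0.3636), P2 plays (X: 0.4375, Y: 0.5625)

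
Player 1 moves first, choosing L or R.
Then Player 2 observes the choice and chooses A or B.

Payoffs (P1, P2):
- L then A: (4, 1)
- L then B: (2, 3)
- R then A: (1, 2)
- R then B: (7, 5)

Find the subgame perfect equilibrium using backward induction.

P1 plays R, P2 plays B after L and B after R; Payoff (7, 5)

Work:
Backward induction:
After L: P2 chooses B → P1 gets 2
After R: P2 chooses B → P1 gets 7
P1 chooses R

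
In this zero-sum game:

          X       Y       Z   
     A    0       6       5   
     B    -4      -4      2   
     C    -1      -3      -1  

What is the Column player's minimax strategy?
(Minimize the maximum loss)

Column should play X, value = 0

Work:
Column player minimizes Row's maximum payoff:
Column X: max payoff to Row = 0
Column Y: max payoff to Row = 6
Column Z: max payoff to Row = 5
Minimum is 0, achieved by column X.
Minimax strategy: X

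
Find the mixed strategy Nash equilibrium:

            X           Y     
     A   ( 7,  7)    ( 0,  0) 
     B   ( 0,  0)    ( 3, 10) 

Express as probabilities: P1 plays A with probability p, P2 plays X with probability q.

p = 0.5882, q = 0.3

Work:
Find probabilities that make opponent indifferent:
P2 chooses q to make P1 indifferent between A and B
P1 chooses p to make P2 indifferent between X and Y
Mixed NE: P1 plays (A: 0.5882, B: 0.4118), P2 plays (X: 0.3, Y: 0.7)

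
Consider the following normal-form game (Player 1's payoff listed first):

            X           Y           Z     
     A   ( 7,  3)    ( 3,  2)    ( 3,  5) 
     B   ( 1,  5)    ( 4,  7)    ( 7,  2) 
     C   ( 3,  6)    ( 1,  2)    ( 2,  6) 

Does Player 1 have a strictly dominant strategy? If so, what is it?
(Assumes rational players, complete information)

No strictly dominant strategy exists for Player 1

Work:
A strategy strictly dominates another if it gives a strictly higher payoff against every opponent action. Compare each pair of P1's strategies column-by-column:
  A vs B: [7 vs 1, 3 vs 4, 3 vs 7] → A does not strictly dominate B (column Y: 3 ≤ 4)
  A vs C: [7 vs 3, 3 vs 1, 3 vs 2] → A strictly dominates C
  B vs A: [1 vs 7, 4 vs 3, 7 vs 3] → B does not strictly dominate A (column X: 1 ≤ 7)
  B vs C: [1 vs 3, 4 vs 1, 7 vs 2] → B does not strictly dominate C (column X: 1 ≤ 3)
  C vs A: [3 vs 7, 1 vs 3, 2 vs 3] → C does not strictly dominate A (column X: 3 ≤ 7)
  C vs B: [3 vs 1, 1 vs 4, 2 vs 7] → C does not strictly dominate B (column Y: 1 ≤ 4)
No single strategy strictly dominates all others → no strictly dominant strategy.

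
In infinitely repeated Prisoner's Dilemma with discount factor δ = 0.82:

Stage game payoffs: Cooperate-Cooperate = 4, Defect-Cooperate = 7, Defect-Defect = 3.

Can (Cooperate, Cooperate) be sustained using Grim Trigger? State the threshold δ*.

δ* = 0.75; since δ = 0.82 ≥ 0.75, cooperation can be sustained

Work:
For Grim Trigger:
Cooperate forever: 4/(1-δ)
Defect then punished: 7 + 3·δ/(1-δ)
Need: 4/(1-δ) ≥ 7 + 3·δ/(1-δ)
Solving: δ ≥ (T-R)/(T-P) = (7-4)/(7-3) = 0.75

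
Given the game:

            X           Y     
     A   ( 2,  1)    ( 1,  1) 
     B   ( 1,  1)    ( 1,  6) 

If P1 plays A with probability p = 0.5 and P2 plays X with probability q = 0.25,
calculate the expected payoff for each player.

E[P1] = 1.125, E[P2] = 2.875

Work:
E[P1] = p·q·π₁(A,X) + p·(1-q)·π₁(A,Y) + (1-p)·q·π₁(B,X) + (1-p)·(1-q)·π₁(B,Y)
= 0.5·0.25·2 + 0.5·0.75·1 + 0.5·0.25·1 + 0.5·0.75·1
= 1.125

E[P2] = 2.875 (similar calculation)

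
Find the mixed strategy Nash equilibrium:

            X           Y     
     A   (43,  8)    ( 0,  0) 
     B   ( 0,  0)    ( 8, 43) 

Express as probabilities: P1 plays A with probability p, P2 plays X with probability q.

p = 0.8431, q = 0.1569

Work:
Find probabilities that make opponent indifferent:
P2 chooses q to make P1 indifferent between A and B
P1 chooses p to make P2 indifferent between X and Y
Mixed NE: P1 plays (A: 0.8431, B: 0.1569), P2 plays (X: 0.1569, Y: 0.8431)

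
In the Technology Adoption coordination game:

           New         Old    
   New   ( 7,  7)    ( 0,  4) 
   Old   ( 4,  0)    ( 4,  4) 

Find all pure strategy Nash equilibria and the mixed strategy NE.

Pure NE: (New, New) and (Old, Old); Mixed NE: p = 0.5714, q = 0.5714

Work:
Check pure NE:
(New, New): (7, 7) - no unilateral deviation beneficial
(Old, Old): (4, 4) - no unilateral deviation beneficial
Mixed NE: P1 plays New with p = 0.5714, P2 plays New with q = 0.5714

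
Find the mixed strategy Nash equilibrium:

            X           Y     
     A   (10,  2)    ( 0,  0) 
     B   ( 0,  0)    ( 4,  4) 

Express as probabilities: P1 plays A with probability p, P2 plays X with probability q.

p = 0.6667, q = 0.2857

Work:
Find probabilities that make opponent indifferent:
P2 chooses q to make P1 indifferent between A and B
P1 chooses p to make P2 indifferent between X and Y
Mixed NE: P1 plays (A: 0.6667, B: 0.3333), P2 plays (X: 0.2857, Y: 0.7143)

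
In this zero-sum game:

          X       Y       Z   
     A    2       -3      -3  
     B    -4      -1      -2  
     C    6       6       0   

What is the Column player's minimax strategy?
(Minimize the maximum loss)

Column should play Z, value = 0

Work:
Column player minimizes Row's maximum payoff:
Column X: max payoff to Row = 6
Column Y: max payoff to Row = 6
Column Z: max payoff to Row = 0
Minimum is 0, achieved by column Z.
Minimax strategy: Z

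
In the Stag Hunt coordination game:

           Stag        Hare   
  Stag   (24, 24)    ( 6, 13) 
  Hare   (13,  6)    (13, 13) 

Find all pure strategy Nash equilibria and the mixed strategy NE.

Pure NE: (Stag, Stag) and (Hare, Hare); Mixed NE: p = 0.3889, q = 0.3889

Work:
Check pure NE:
(Stag, Stag): (24, 24) - no unilateral deviation beneficial
(Hare, Hare): (13, 13) - no unilateral deviation beneficial
Mixed NE: P1 plays Stag with p = 0.3889, P2 plays Stag with q = 0.3889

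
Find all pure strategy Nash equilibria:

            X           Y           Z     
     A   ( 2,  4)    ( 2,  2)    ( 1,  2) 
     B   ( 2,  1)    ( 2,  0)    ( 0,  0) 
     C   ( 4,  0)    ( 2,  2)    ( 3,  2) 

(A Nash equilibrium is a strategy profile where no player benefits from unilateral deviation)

Nash equilibrium: (C, Y), (C, Z)

Work:
Best responses:
  P1 vs X: payoffs [2, 2, 4] → best response C (payoff 4)
  P1 vs Y: payoffs [2, 2, 2] → best response A/B/C (payoff 2)
  P1 vs Z: payoffs [1, 0, 3] → best response C (payoff 3)
  P2 vs A: payoffs [4, 2, 2] → best response X (payoff 4)
  P2 vs B: payoffs [1, 0, 0] → best response X (payoff 1)
  P2 vs C: payoffs [0, 2, 2] → best response Y/Z (payoff 2)
Mutual best responses: (C,Y), (C,Z) → Nash equilibria.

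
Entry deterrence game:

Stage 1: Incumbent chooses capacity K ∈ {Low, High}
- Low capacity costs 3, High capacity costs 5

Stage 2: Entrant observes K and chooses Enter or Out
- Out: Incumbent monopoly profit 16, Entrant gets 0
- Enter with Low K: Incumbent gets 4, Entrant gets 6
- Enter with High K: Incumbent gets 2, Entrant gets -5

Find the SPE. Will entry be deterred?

SPE: (High, Enter|Low, Out|High); Entry deterred. Incumbent net profit = 11

Work:
After Low K: Entrant enters (6 > 0)
After High K: Entrant stays out (-5 < 0)
Incumbent: Low → 4−3=1, High → 16−5=11
Incumbent chooses High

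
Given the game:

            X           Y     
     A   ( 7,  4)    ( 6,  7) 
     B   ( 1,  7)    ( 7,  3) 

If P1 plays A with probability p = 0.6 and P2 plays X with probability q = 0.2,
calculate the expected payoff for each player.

E[P1] = 6.04, E[P2] = 5.36

Work:
E[P1] = p·q·π₁(A,X) + p·(1-q)·π₁(A,Y) + (1-p)·q·π₁(B,X) + (1-p)·(1-q)·π₁(B,Y)
= 0.6·0.2·7 + 0.6·0.8·6 + 0.4·0.2·1 + 0.4·0.8·7
= 6.04

E[P2] = 5.36 (similar calculation)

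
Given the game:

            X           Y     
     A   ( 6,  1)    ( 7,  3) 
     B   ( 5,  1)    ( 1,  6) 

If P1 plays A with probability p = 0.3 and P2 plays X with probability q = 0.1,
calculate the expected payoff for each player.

E[P1] = 3.05, E[P2] = 4.69

Work:
E[P1] = p·q·π₁(A,X) + p·(1-q)·π₁(A,Y) + (1-p)·q·π₁(B,X) + (1-p)·(1-q)·π₁(B,Y)
= 0.3·0.1·6 + 0.3·0.9·7 + 0.7·0.1·5 + 0.7·0.9·1
= 3.05

E[P2] = 4.69 (similar calculation)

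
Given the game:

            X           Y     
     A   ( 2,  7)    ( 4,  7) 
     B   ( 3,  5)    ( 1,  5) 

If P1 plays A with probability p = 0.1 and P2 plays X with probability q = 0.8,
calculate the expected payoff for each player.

E[P1] = 2.58, E[P2] = 5.2

Work:
E[P1] = p·q·π₁(A,X) + p·(1-q)·π₁(A,Y) + (1-p)·q·π₁(B,X) + (1-p)·(1-q)·π₁(B,Y)
= 0.1·0.8·2 + 0.1·0.2·4 + 0.9·0.8·3 + 0.9·0.2·1
= 2.58

E[P2] = 5.2 (similar calculation)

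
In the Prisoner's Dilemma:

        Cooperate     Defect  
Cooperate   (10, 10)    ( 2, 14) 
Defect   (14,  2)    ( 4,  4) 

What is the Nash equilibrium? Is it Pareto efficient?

(Defect, Defect) is NE; not Pareto efficient

Work:
Defect dominates Cooperate for both players:
If P2 cooperates: Defect (14) > Cooperate (10)
If P2 defects: Defect (4) > Cooperate (2)
NE: (Defect, Defect) with payoff (4, 4)
But (Cooperate, Cooperate) = (10, 10) Pareto dominates (4, 4)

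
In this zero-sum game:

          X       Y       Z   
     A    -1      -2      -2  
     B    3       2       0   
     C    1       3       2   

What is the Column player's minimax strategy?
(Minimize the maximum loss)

Column should play Z, value = 2

Work:
Column player minimizes Row's maximum payoff:
Column X: max payoff to Row = 3
Column Y: max payoff to Row = 3
Column Z: max payoff to Row = 2
Minimum is 2, achieved by column Z.
Minimax strategy: Z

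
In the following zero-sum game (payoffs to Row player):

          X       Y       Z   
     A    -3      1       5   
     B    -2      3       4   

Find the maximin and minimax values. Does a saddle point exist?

Maximin = -2, Minimax = -2, Saddle: True

Work:
Row minimums: [-3, -2] → maximin = -2
Column maximums: [-2, 3, 5] → minimax = -2
Saddle point exists! Game value = -2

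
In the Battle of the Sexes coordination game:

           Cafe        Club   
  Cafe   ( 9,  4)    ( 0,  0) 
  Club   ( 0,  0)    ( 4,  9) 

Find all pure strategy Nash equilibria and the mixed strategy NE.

Pure NE: (Cafe, Cafe) and (Club, Club); Mixed NE: p = 0.6923, q = 0.3077

Work:
Check pure NE:
(Cafe, Cafe): (9, 4) - no unilateral deviation beneficial
(Club, Club): (4, 9) - no unilateral deviation beneficial
Mixed NE: P1 plays Cafe with p = 0.6923, P2 plays Cafe with q = 0.3077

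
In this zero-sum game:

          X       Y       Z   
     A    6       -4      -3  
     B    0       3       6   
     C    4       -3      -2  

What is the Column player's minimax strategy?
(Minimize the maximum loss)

Column should play Y, value = 3

Work:
Column player minimizes Row's maximum payoff:
Column X: max payoff to Row = 6
Column Y: max payoff to Row = 3
Column Z: max payoff to Row = 6
Minimum is 3, achieved by column Y.
Minimax strategy: Y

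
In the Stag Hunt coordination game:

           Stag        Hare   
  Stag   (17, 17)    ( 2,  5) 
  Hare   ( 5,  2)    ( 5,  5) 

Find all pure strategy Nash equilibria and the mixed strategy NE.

Pure NE: (Stag, Stag) and (Hare, Hare); Mixed NE: p = 0.2, q = 0.2

Work:
Check pure NE:
(Stag, Stag): (17, 17) - no unilateral deviation beneficial
(Hare, Hare): (5, 5) - no unilateral deviation beneficial
Mixed NE: P1 plays Stag with p = 0.2, P2 plays Stag with q = 0.2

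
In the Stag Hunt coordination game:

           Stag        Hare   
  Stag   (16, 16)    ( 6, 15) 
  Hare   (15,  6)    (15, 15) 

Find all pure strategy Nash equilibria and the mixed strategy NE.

Pure NE: (Stag, Stag) and (Hare, Hare); Mixed NE: p = 0.9, q = 0.9

Work:
Check pure NE:
(Stag, Stag): (16, 16) - no unilateral deviation beneficial
(Hare, Hare): (15, 15) - no unilateral deviation beneficial
Mixed NE: P1 plays Stag with p = 0.9, P2 plays Stag with q = 0.9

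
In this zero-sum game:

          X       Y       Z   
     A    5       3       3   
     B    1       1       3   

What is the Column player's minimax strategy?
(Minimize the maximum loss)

Column should play Y or Z (all achieve the minimum), value = 3

Work:
Column player minimizes Row's maximum payoff:
Column X: max payoff to Row = 5
Column Y: max payoff to Row = 3
Column Z: max payoff to Row = 3
Minimum is 3, achieved by columns Y, Z (tied).
Each of Y or Z is a minimax strategy.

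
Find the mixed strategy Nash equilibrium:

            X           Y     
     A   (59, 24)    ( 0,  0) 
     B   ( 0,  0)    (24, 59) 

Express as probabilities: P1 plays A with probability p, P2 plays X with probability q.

p = 0.7108, q = 0.2892

Work:
Find probabilities that make opponent indifferent:
P2 chooses q to make P1 indifferent between A and B
P1 chooses p to make P2 indifferent between X and Y
Mixed NE: P1 plays (A: 0.7108, B: 0.2892), P2 plays (X: 0.2892, Y: 0.7108)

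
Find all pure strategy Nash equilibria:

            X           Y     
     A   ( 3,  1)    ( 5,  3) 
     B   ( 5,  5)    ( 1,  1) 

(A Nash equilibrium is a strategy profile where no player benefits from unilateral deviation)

Nash equilibrium: (A, Y), (B, X)

Work:
Best responses:
  P1 vs X: payoffs [3, 5] → best response B (payoff 5)
  P1 vs Y: payoffs [5, 1] → best response A (payoff 5)
  P2 vs A: payoffs [1, 3] → best response Y (payoff 3)
  P2 vs B: payoffs [5, 1] → best response X (payoff 5)
Mutual best responses: (A,Y), (B,X) → Nash equilibria.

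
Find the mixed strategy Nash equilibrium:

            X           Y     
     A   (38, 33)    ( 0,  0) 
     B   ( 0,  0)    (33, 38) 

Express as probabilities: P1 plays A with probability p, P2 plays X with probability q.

p = 0.5352, q = 0.4648

Work:
Find probabilities that make opponent indifferent:
P2 chooses q to make P1 indifferent between A and B
P1 chooses p to make P2 indifferent between X and Y
Mixed NE: P1 plays (A: 0.5352, B: 0.4648), P2 plays (X: 0.4648, Y: 0.5352)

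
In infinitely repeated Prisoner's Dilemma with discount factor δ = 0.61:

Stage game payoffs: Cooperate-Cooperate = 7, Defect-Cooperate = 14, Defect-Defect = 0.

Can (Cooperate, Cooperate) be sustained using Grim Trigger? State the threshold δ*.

δ* = 0.5; since δ = 0.61 ≥ 0.5, cooperation can be sustained

Work:
For Grim Trigger:
Cooperate forever: 7/(1-δ)
Defect then punished: 14 + 0·δ/(1-δ)
Need: 7/(1-δ) ≥ 14 + 0·δ/(1-δ)
Solving: δ ≥ (T-R)/(T-P) = (14-7)/(14-0) = 0.5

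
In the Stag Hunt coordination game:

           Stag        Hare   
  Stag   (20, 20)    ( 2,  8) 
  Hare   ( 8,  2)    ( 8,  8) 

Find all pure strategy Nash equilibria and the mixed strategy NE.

Pure NE: (Stag, Stag) and (Hare, Hare); Mixed NE: p = 0.3333, q = 0.3333

Work:
Check pure NE:
(Stag, Stag): (20, 20) - no unilateral deviation beneficial
(Hare, Hare): (8, 8) - no unilateral deviation beneficial
Mixed NE: P1 plays Stag with p = 0.3333, P2 plays Stag with q = 0.3333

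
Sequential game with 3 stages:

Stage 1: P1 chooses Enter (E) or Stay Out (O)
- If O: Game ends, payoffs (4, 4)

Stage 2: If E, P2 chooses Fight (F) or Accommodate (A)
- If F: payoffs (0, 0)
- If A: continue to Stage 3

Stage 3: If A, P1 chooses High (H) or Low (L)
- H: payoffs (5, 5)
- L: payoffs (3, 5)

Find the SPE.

SPE: (E, A, H); Outcome (5, 5)

Work:
Stage 3: P1 chooses H (5 vs 3)
Stage 2: P2: F->0, A->5 (anticipating H). Choose A
Stage 1: P1: O->4, E->5 (anticipating A, H). Choose E
SPE path: E -> A -> H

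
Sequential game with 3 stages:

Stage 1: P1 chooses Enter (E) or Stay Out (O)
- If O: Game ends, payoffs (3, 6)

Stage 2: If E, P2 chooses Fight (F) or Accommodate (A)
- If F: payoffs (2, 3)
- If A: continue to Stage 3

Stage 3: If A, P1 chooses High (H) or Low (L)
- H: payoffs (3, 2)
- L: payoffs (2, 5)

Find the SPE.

SPE: (O, F, H); Outcome (3, 6)

Work:
Stage 3: P1 chooses H (3 vs 2)
Stage 2: P2: F->3, A->2 (anticipating H). Choose F
Stage 1: P1: O->3, E->2 (anticipating F, H). Choose O
SPE path: O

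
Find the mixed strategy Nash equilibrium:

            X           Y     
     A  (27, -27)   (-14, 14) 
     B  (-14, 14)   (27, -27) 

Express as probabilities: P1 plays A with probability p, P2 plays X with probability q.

p = 0.5, q = 0.5

Work:
Find probabilities that make opponent indifferent:
P2 chooses q to make P1 indifferent between A and B
P1 chooses p to make P2 indifferent between X and Y
Mixed NE: P1 plays (A: 0.5, B: 0.5), P2 plays (X: 0.5, Y: 0.5)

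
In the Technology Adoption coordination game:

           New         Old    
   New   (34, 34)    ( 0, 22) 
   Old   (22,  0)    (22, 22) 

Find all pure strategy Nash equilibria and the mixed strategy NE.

Pure NE: (New, New) and (Old, Old); Mixed NE: p = 0.6471, q = 0.6471

Work:
Check pure NE:
(New, New): (34, 34) - no unilateral deviation beneficial
(Old, Old): (22, 22) - no unilateral deviation beneficial
Mixed NE: P1 plays New with p = 0.6471, P2 plays New with q = 0.6471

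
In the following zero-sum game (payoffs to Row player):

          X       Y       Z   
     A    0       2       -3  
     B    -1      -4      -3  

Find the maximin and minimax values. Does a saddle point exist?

Maximin = -3, Minimax = -3, Saddle: True

Work:
Row minimums: [-3, -4] → maximin = -3
Column maximums: [0, 2, -3] → minimax = -3
Saddle point exists! Game value = -3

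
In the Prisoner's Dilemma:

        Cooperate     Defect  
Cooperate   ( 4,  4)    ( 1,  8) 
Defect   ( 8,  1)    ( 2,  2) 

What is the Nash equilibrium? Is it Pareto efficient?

(Defect, Defect) is NE; not Pareto efficient

Work:
Defect dominates Cooperate for both players:
If P2 cooperates: Defect (8) > Cooperate (4)
If P2 defects: Defect (2) > Cooperate (1)
NE: (Defect, Defect) with payoff (2, 2)
But (Cooperate, Cooperate) = (4, 4) Pareto dominates (2, 2)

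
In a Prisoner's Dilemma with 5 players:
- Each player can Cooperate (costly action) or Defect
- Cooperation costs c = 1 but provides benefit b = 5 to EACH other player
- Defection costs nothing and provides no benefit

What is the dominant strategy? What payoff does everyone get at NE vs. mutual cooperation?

Dominant: Defect; NE payoff = 0; Coop payoff = 19

Work:
Defect dominates (saves cost c = 1, benefit to others is external)
NE: All defect → everyone gets 0
If all cooperate: each receives (4)×5 - 1 = 19
Social dilemma: 19 > 0 but NE gives 0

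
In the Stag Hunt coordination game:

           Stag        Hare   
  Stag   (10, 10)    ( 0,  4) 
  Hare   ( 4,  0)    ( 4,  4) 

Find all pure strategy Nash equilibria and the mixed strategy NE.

Pure NE: (Stag, Stag) and (Hare, Hare); Mixed NE: p = 0.4, q = 0.4

Work:
Check pure NE:
(Stag, Stag): (10, 10) - no unilateral deviation beneficial
(Hare, Hare): (4, 4) - no unilateral deviation beneficial
Mixed NE: P1 plays Stag with p = 0.4, P2 plays Stag with q = 0.4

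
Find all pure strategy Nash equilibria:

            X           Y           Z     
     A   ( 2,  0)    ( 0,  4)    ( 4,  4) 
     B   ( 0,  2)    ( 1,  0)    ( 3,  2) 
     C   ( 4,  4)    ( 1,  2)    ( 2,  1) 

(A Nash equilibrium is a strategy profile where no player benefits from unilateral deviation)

Nash equilibrium: (A, Z), (C, X)

Work:
Best responses:
  P1 vs X: payoffs [2, 0, 4] → best response C (payoff 4)
  P1 vs Y: payoffs [0, 1, 1] → best response B/C (payoff 1)
  P1 vs Z: payoffs [4, 3, 2] → best response A (payoff 4)
  P2 vs A: payoffs [0, 4, 4] → best response Y/Z (payoff 4)
  P2 vs B: payoffs [2, 0, 2] → best response X/Z (payoff 2)
  P2 vs C: payoffs [4, 2, 1] → best response X (payoff 4)
Mutual best responses: (A,Z), (C,X) → Nash equilibria.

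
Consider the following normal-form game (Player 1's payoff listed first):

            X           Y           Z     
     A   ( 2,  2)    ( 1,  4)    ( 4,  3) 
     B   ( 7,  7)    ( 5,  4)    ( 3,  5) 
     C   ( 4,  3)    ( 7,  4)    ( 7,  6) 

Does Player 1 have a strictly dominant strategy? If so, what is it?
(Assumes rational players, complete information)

No strictly dominant strategy exists for Player 1

Work:
A strategy strictly dominates another if it gives a strictly higher payoff against every opponent action. Compare each pair of P1's strategies column-by-column:
  A vs B: [2 vs 7, 1 vs 5, 4 vs 3] → A does not strictly dominate B (column X: 2 ≤ 7)
  A vs C: [2 vs 4, 1 vs 7, 4 vs 7] → A does not strictly dominate C (column X: 2 ≤ 4)
  B vs A: [7 vs 2, 5 vs 1, 3 vs 4] → B does not strictly dominate A (column Z: 3 ≤ 4)
  B vs C: [7 vs 4, 5 vs 7, 3 vs 7] → B does not strictly dominate C (column Y: 5 ≤ 7)
  C vs A: [4 vs 2, 7 vs 1, 7 vs 4] → C strictly dominates A
  C vs B: [4 vs 7, 7 vs 5, 7 vs 3] → C does not strictly dominate B (column X: 4 ≤ 7)
No single strategy strictly dominates all others → no strictly dominant strategy.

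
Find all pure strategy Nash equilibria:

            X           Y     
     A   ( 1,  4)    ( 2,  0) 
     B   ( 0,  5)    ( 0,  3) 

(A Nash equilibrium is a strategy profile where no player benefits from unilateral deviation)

Nash equilibrium: (A, X)

Work:
Best responses:
  P1 vs X: payoffs [1, 0] → best response A (payoff 1)
  P1 vs Y: payoffs [2, 0] → best response A (payoff 2)
  P2 vs A: payoffs [4, 0] → best response X (payoff 4)
  P2 vs B: payoffs [5, 3] → best response X (payoff 5)
Mutual best responses: (A,X) → Nash equilibria.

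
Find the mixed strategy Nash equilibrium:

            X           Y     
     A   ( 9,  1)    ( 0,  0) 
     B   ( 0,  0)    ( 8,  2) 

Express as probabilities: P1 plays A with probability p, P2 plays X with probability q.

p = 0.6667, q = 0.4706

Work:
Find probabilities that make opponent indifferent:
P2 chooses q to make P1 indifferent between A and B
P1 chooses p to make P2 indifferent between X and Y
Mixed NE: P1 plays (A: 0.6667, B: 0.3333), P2 plays (X: 0.4706, Y: 0.5294)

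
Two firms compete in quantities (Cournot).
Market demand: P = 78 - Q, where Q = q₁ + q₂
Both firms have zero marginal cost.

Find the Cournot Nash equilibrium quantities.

q₁* = q₂* = 26.0; P* = 26.0

Work:
Profit: π_i = P·q_i = (a - q_i - q_j)·q_i
FOC: ∂π_i/∂q_i = a - 2q_i - q_j = 0
Reaction function: q_i = (78 - q_j)/2
Symmetry: q* = 78/3 = 26.0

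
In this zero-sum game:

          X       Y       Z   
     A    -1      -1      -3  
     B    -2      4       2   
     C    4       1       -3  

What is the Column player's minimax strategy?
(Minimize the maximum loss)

Column should play Z, value = 2

Work:
Column player minimizes Row's maximum payoff:
Column X: max payoff to Row = 4
Column Y: max payoff to Row = 4
Column Z: max payoff to Row = 2
Minimum is 2, achieved by column Z.
Minimax strategy: Z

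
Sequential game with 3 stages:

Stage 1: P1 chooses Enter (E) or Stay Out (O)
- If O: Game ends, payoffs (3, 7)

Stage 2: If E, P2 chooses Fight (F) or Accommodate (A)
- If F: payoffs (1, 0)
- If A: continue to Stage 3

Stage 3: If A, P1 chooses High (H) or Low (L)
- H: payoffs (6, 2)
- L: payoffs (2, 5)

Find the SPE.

SPE: (E, A, H); Outcome (6, 2)

Work:
Stage 3: P1 chooses H (6 vs 2)
Stage 2: P2: F->0, A->2 (anticipating H). Choose A
Stage 1: P1: O->3, E->6 (anticipating A, H). Choose E
SPE path: E -> A -> H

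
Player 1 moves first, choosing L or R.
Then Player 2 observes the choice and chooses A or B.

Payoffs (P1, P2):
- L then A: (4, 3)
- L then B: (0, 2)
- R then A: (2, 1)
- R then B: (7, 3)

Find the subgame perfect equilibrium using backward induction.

P1 plays R, P2 plays A after L and B after R; Payoff (7, 3)

Work:
Backward induction:
After L: P2 chooses A → P1 gets 4
After R: P2 chooses B → P1 gets 7
P1 chooses R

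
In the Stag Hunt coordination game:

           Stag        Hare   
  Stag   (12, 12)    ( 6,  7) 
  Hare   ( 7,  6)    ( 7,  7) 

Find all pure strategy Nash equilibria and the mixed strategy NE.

Pure NE: (Stag, Stag) and (Hare, Hare); Mixed NE: p = 0.1667, q = 0.1667

Work:
Check pure NE:
(Stag, Stag): (12, 12) - no unilateral deviation beneficial
(Hare, Hare): (7, 7) - no unilateral deviation beneficial
Mixed NE: P1 plays Stag with p = 0.1667, P2 plays Stag with q = 0.1667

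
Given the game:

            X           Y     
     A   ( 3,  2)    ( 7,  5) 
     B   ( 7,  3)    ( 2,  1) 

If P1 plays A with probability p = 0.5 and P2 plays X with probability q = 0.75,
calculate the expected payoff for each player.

E[P1] = 4.875, E[P2] = 2.625

Work:
E[P1] = p·q·π₁(A,X) + p·(1-q)·π₁(A,Y) + (1-p)·q·π₁(B,X) + (1-p)·(1-q)·π₁(B,Y)
= 0.5·0.75·3 + 0.5·0.25·7 + 0.5·0.75·7 + 0.5·0.25·2
= 4.875

E[P2] = 2.625 (similar calculation)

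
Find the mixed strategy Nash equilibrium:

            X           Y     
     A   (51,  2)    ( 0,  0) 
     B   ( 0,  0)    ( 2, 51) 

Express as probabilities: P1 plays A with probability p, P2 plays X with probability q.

p = 0.9623, q = 0.0377

Work:
Find probabilities that make opponent indifferent:
P2 chooses q to make P1 indifferent between A and B
P1 chooses p to make P2 indifferent between X and Y
Mixed NE: P1 plays (A: 0.9623, B: 0.0377), P2 plays (X: 0.0377, Y: 0.9623)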